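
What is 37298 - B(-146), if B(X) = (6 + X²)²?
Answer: -454590386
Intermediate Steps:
37298 - B(-146) = 37298 - (6 + (-146)²)² = 37298 - (6 + 21316)² = 37298 - 1*21322² = 37298 - 1*454627684 = 37298 - 454627684 = -454590386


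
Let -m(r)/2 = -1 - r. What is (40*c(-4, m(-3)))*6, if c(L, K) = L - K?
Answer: 0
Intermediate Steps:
m(r) = 2 + 2*r (m(r) = -2*(-1 - r) = 2 + 2*r)
(40*c(-4, m(-3)))*6 = (40*(-4 - (2 + 2*(-3))))*6 = (40*(-4 - (2 - 6)))*6 = (40*(-4 - 1*(-4)))*6 = (40*(-4 + 4))*6 = (40*0)*6 = 0*6 = 0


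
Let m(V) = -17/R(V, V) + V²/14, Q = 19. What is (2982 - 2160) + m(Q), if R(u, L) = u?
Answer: 225273/266 ≈ 846.89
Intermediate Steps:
m(V) = -17/V + V²/14
(2982 - 2160) + m(Q) = (2982 - 2160) + (1/14)*(-238 + 19³)/19 = 822 + (1/14)*(1/19)*(-238 + 6859) = 822 + (1/14)*(1/19)*6621 = 822 + 6621/266 = 225273/266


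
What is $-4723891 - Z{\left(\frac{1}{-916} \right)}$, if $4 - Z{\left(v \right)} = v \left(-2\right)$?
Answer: $- \frac{2163543909}{458} \approx -4.7239 \cdot 10^{6}$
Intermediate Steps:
$Z{\left(v \right)} = 4 + 2 v$ ($Z{\left(v \right)} = 4 - v \left(-2\right) = 4 - - 2 v = 4 + 2 v$)
$-4723891 - Z{\left(\frac{1}{-916} \right)} = -4723891 - \left(4 + \frac{2}{-916}\right) = -4723891 - \left(4 + 2 \left(- \frac{1}{916}\right)\right) = -4723891 - \left(4 - \frac{1}{458}\right) = -4723891 - \frac{1831}{458} = - \frac{2163543909}{458}$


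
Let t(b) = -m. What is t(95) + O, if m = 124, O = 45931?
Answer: 45807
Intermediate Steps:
t(b) = -124 (t(b) = -1*124 = -124)
t(95) + O = -124 + 45931 = 45807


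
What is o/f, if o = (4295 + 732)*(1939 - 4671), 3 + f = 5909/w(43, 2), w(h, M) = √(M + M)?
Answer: -27467528/5903 ≈ -4653.1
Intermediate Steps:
w(h, M) = √2*√M (w(h, M) = √(2*M) = √2*√M)
f = 5903/2 (f = -3 + 5909/((√2*√2)) = -3 + 5909/2 = 5903/2 ≈ 2951.5)
o = -13733764 (o = 5027*(-2732) = -13733764)
o/f = -13733764/5903/2 = -13733764*2/5903 = -27467528/5903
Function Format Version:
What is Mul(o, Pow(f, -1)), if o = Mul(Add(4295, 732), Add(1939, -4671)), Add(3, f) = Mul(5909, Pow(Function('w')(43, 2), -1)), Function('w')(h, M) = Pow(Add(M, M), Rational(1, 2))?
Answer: Rational(-27467528, 5903) ≈ -4653.1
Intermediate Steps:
Function('w')(h, M) = Mul(Pow(2, Rational(1, 2)), Pow(M, Rational(1, 2))) (Function('w')(h, M) = Pow(Mul(2, M), Rational(1, 2)) = Mul(Pow(2, Rational(1, 2)), Pow(M, Rational(1, 2))))
f = Rational(5903, 2) (f = Add(-3, Mul(5909, Pow(Mul(Pow(2, Rational(1, 2)), Pow(2, Rational(1, 2))), -1))) = Add(-3, Mul(5909, Pow(2, -1))) = Add(-3, Mul(5909, Rational(1, 2))) = Add(-3, Rational(5909, 2)) = Rational(5903, 2) ≈ 2951.5)
o = -13733764 (o = Mul(5027, -2732) = -13733764)
Mul(o, Pow(f, -1)) = Mul(-13733764, Pow(Rational(5903, 2), -1)) = Mul(-13733764, Rational(2, 5903)) = Rational(-27467528, 5903)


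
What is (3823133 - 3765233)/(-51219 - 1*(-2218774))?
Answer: 11580/433511 ≈ 0.026712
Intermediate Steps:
(3823133 - 3765233)/(-51219 - 1*(-2218774)) = 57900/(-51219 + 2218774) = 57900/2167555 = 57900*(1/2167555) = 11580/433511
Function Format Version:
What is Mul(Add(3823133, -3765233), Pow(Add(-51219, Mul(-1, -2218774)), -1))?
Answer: Rational(11580, 433511) ≈ 0.026712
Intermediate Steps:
Mul(Add(3823133, -3765233), Pow(Add(-51219, Mul(-1, -2218774)), -1)) = Mul(57900, Pow(Add(-51219, 2218774), -1)) = Mul(57900, Pow(2167555, -1)) = Mul(57900, Rational(1, 2167555)) = Rational(11580, 433511)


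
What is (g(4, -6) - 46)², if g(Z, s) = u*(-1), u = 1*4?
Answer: 2500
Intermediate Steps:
u = 4
g(Z, s) = -4 (g(Z, s) = 4*(-1) = -4)
(g(4, -6) - 46)² = (-4 - 46)² = (-50)² = 2500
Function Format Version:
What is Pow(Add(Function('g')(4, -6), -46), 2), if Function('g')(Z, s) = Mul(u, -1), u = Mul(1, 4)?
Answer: 2500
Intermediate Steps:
u = 4
Function('g')(Z, s) = -4 (Function('g')(Z, s) = Mul(4, -1) = -4)
Pow(Add(Function('g')(4, -6), -46), 2) = Pow(Add(-4, -46), 2) = Pow(-50, 2) = 2500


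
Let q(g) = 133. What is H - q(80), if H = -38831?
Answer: -38964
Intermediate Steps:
H - q(80) = -38831 - 1*133 = -38831 - 133 = -38964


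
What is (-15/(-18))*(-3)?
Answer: -5/2 ≈ -2.5000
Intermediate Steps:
(-15/(-18))*(-3) = -1/18*(-15)*(-3) = (⅚)*(-3) = -5/2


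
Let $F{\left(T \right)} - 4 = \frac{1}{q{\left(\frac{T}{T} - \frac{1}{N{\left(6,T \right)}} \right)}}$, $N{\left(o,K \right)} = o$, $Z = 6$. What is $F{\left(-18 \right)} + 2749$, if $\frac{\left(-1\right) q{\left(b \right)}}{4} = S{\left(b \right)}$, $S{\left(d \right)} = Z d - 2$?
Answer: $\frac{33035}{12} \approx 2752.9$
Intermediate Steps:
$S{\left(d \right)} = -2 + 6 d$ ($S{\left(d \right)} = 6 d - 2 = -2 + 6 d$)
$q{\left(b \right)} = 8 - 24 b$ ($q{\left(b \right)} = - 4 \left(-2 + 6 b\right) = 8 - 24 b$)
$F{\left(T \right)} = \frac{47}{12}$ ($F{\left(T \right)} = 4 + \frac{1}{8 - 24 \left(\frac{T}{T} - \frac{1}{6}\right)} = 4 + \frac{1}{8 - 24 \left(1 - \frac{1}{6}\right)} = 4 + \frac{1}{8 - 20} = 4 + \frac{1}{-12} = 4 - \frac{1}{12} = \frac{47}{12}$)
$F{\left(-18 \right)} + 2749 = \frac{47}{12} + 2749 = \frac{33035}{12}$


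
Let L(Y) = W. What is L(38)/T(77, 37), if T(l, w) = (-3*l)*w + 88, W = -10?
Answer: 10/8459 ≈ 0.0011822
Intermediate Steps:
T(l, w) = 88 - 3*l*w (T(l, w) = -3*l*w + 88 = 88 - 3*l*w)
L(Y) = -10
L(38)/T(77, 37) = -10/(88 - 3*77*37) = -10/(88 - 8547) = -10/(-8459) = -10*(-1/8459) = 10/8459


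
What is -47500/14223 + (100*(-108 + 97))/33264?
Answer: -12088525/3584196 ≈ -3.3727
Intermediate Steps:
-47500/14223 + (100*(-108 + 97))/33264 = -47500*1/14223 + (100*(-11))*(1/33264) = -47500/14223 - 1100*1/33264 = -47500/14223 - 25/756 = -12088525/3584196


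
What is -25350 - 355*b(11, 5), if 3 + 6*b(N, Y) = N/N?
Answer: -75695/3 ≈ -25232.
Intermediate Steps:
b(N, Y) = -⅓ (b(N, Y) = -½ + (N/N)/6 = -½ + (⅙)*1 = -½ + ⅙ = -⅓)
-25350 - 355*b(11, 5) = -25350 - 355*(-⅓) = -25350 + 355/3 = -75695/3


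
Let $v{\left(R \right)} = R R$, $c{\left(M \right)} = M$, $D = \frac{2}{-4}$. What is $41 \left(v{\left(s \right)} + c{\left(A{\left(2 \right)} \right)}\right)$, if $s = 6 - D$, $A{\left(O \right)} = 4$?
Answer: $\frac{7585}{4} \approx 1896.3$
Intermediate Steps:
$D = - \frac{1}{2}$ ($D = 2 \left(- \frac{1}{4}\right) = - \frac{1}{2} \approx -0.5$)
$s = \frac{13}{2}$ ($s = 6 - - \frac{1}{2} = 6 + \frac{1}{2} = \frac{13}{2} \approx 6.5$)
$v{\left(R \right)} = R^{2}$
$41 \left(v{\left(s \right)} + c{\left(A{\left(2 \right)} \right)}\right) = 41 \left(\left(\frac{13}{2}\right)^{2} + 4\right) = 41 \left(\frac{169}{4} + 4\right) = 41 \cdot \frac{185}{4} = \frac{7585}{4}$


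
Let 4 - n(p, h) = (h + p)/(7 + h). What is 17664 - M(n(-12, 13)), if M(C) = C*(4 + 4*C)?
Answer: 1758579/100 ≈ 17586.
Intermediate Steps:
n(p, h) = 4 - (h + p)/(7 + h)
17664 - M(n(-12, 13)) = 17664 - 4*(28 - 1*(-12) + 3*13)/(7 + 13)*(1 + (28 - 1*(-12) + 3*13)/(7 + 13)) = 17664 - 4*(28 + 12 + 39)/20*(1 + (28 + 12 + 39)/20) = 17664 - 4*(1/20)*79*(1 + (1/20)*79) = 17664 - 4*79*(1 + 79/20)/20 = 17664 - 4*79*99/(20*20) = 17664 - 1*7821/100 = 17664 - 7821/100 = 1758579/100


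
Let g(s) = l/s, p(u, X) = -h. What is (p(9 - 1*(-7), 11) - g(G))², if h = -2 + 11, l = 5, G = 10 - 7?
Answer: 1024/9 ≈ 113.78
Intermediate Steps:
G = 3
h = 9
p(u, X) = -9 (p(u, X) = -1*9 = -9)
g(s) = 5/s
(p(9 - 1*(-7), 11) - g(G))² = (-9 - 5/3)² = (-32/3)² = 1024/9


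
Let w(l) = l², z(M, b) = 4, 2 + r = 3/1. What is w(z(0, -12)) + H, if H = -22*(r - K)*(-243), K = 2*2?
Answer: -16022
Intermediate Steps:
K = 4
r = 1 (r = -2 + 3/1 = -2 + 3*1 = -2 + 3 = 1)
H = -16038 (H = -22*(1 - 1*4)*(-243) = -22*(1 - 4)*(-243) = -22*(-3)*(-243) = 66*(-243) = -16038)
w(z(0, -12)) + H = 4² - 16038 = 16 - 16038 = -16022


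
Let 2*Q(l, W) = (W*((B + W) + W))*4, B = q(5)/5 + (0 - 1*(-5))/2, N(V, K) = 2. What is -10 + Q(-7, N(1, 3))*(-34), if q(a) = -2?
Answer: -4198/5 ≈ -839.60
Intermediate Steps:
B = 21/10 (B = -2/5 + (0 - 1*(-5))/2 = -2*⅕ + (0 + 5)*(½) = -⅖ + 5*(½) = -⅖ + 5/2 = 21/10 ≈ 2.1000)
Q(l, W) = 2*W*(21/10 + 2*W) (Q(l, W) = ((W*((21/10 + W) + W))*4)/2 = ((W*(21/10 + 2*W))*4)/2 = (4*W*(21/10 + 2*W))/2 = 2*W*(21/10 + 2*W))
-10 + Q(-7, N(1, 3))*(-34) = -10 + ((⅕)*2*(21 + 20*2))*(-34) = -10 + ((⅕)*2*(21 + 40))*(-34) = -10 + ((⅕)*2*61)*(-34) = -10 + (122/5)*(-34) = -10 - 4148/5 = -4198/5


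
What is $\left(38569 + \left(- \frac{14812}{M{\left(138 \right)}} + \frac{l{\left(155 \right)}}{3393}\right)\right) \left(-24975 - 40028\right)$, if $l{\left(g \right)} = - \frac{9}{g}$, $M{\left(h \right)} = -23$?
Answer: $- \frac{148948631744962}{58435} \approx -2.549 \cdot 10^{9}$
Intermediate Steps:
$\left(38569 + \left(- \frac{14812}{M{\left(138 \right)}} + \frac{l{\left(155 \right)}}{3393}\right)\right) \left(-24975 - 40028\right) = \left(38569 + \left(- \frac{14812}{-23} + \frac{\left(-9\right) \frac{1}{155}}{3393}\right)\right) \left(-24975 - 40028\right) = \left(38569 + \left(\left(-14812\right) \left(- \frac{1}{23}\right) + \left(-9\right) \frac{1}{155} \cdot \frac{1}{3393}\right)\right) \left(-65003\right) = \left(38569 + \left(644 - \frac{1}{58435}\right)\right) \left(-65003\right) = \left(38569 + \frac{37632139}{58435}\right) \left(-65003\right) = \frac{2291411654}{58435} \left(-65003\right) = - \frac{148948631744962}{58435}$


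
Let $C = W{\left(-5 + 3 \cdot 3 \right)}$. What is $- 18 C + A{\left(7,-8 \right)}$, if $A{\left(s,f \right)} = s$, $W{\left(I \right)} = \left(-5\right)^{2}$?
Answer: $-443$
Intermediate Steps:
$W{\left(I \right)} = 25$
$C = 25$
$- 18 C + A{\left(7,-8 \right)} = \left(-18\right) 25 + 7 = -450 + 7 = -443$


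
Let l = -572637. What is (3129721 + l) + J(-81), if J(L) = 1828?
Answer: 2558912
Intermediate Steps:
(3129721 + l) + J(-81) = (3129721 - 572637) + 1828 = 2557084 + 1828 = 2558912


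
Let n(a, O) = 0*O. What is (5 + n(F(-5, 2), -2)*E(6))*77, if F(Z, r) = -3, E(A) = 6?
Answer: 385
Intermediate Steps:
n(a, O) = 0
(5 + n(F(-5, 2), -2)*E(6))*77 = (5 + 0*6)*77 = (5 + 0)*77 = 5*77 = 385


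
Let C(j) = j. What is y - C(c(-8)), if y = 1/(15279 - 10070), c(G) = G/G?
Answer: -5208/5209 ≈ -0.99981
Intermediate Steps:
c(G) = 1
y = 1/5209 ≈ 0.00019198
y - C(c(-8)) = 1/5209 - 1*1 = 1/5209 - 1 = -5208/5209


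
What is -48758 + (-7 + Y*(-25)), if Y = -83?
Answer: -46690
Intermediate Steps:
-48758 + (-7 + Y*(-25)) = -48758 + (-7 - 83*(-25)) = -48758 + (-7 + 2075) = -48758 + 2068 = -46690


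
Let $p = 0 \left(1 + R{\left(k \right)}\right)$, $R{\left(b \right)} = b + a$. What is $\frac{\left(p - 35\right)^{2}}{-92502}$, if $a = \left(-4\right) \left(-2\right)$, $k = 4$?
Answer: $- \frac{1225}{92502} \approx -0.013243$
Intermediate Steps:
$a = 8$
$R{\left(b \right)} = 8 + b$ ($R{\left(b \right)} = b + 8 = 8 + b$)
$p = 0$ ($p = 0 \left(1 + \left(8 + 4\right)\right) = 0 \left(1 + 12\right) = 0 \cdot 13 = 0$)
$\frac{\left(p - 35\right)^{2}}{-92502} = \frac{\left(0 - 35\right)^{2}}{-92502} = \left(-35\right)^{2} \left(- \frac{1}{92502}\right) = 1225 \left(- \frac{1}{92502}\right) = - \frac{1225}{92502}$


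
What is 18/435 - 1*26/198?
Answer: -1291/14355 ≈ -0.089934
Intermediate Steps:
18/435 - 1*26/198 = 18*(1/435) - 26*1/198 = 6/145 - 13/99 = -1291/14355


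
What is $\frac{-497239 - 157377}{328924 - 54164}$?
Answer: $- \frac{81827}{34345} \approx -2.3825$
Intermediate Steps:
$\frac{-497239 - 157377}{328924 - 54164} = - \frac{654616}{328924 - 54164} = - \frac{654616}{274760} = \left(-654616\right) \frac{1}{274760} = - \frac{81827}{34345}$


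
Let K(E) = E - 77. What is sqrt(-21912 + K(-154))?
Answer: 11*I*sqrt(183) ≈ 148.81*I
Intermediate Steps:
K(E) = -77 + E
sqrt(-21912 + K(-154)) = sqrt(-21912 + (-77 - 154)) = sqrt(-21912 - 231) = sqrt(-22143) = 11*I*sqrt(183)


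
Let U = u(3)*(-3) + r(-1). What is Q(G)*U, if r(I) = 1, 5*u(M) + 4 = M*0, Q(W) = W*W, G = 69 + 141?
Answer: 149940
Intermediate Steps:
G = 210
Q(W) = W²
u(M) = -⅘ (u(M) = -⅘ + (M*0)/5 = -⅘ + (⅕)*0 = -⅘ + 0 = -⅘)
U = 17/5 (U = -⅘*(-3) + 1 = 12/5 + 1 = 17/5 ≈ 3.4000)
Q(G)*U = 210²*(17/5) = 44100*(17/5) = 149940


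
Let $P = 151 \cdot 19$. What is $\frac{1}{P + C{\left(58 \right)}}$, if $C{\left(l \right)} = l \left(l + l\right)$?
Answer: $\frac{1}{9597} \approx 0.0001042$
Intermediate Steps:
$C{\left(l \right)} = 2 l^{2}$ ($C{\left(l \right)} = l 2 l = 2 l^{2}$)
$P = 2869$
$\frac{1}{P + C{\left(58 \right)}} = \frac{1}{2869 + 2 \cdot 58^{2}} = \frac{1}{2869 + 2 \cdot 3364} = \frac{1}{2869 + 6728} = \frac{1}{9597}$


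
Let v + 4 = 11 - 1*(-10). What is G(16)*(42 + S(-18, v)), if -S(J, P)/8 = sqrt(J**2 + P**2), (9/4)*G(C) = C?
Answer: 896/3 - 512*sqrt(613)/9 ≈ -1109.8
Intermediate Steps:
v = 17 (v = -4 + (11 - 1*(-10)) = -4 + (11 + 10) = -4 + 21 = 17)
G(C) = 4*C/9
S(J, P) = -8*sqrt(J**2 + P**2)
G(16)*(42 + S(-18, v)) = ((4/9)*16)*(42 - 8*sqrt((-18)**2 + 17**2)) = 64*(42 - 8*sqrt(324 + 289))/9 = 64*(42 - 8*sqrt(613))/9 = 896/3 - 512*sqrt(613)/9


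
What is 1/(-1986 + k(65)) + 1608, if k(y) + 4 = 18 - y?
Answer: 3275495/2037 ≈ 1608.0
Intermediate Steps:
k(y) = 14 - y (k(y) = -4 + (18 - y) = 14 - y)
1/(-1986 + k(65)) + 1608 = 1/(-1986 + (14 - 1*65)) + 1608 = 1/(-1986 + (14 - 65)) + 1608 = 1/(-1986 - 51) + 1608 = 1/(-2037) + 1608 = -1/2037 + 1608 = 3275495/2037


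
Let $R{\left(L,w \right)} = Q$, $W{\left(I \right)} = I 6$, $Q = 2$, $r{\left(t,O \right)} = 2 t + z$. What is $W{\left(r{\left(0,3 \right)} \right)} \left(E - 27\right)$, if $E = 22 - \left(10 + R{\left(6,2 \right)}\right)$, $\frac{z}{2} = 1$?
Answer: $-204$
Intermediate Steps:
$z = 2$ ($z = 2 \cdot 1 = 2$)
$r{\left(t,O \right)} = 2 + 2 t$ ($r{\left(t,O \right)} = 2 t + 2 = 2 + 2 t$)
$W{\left(I \right)} = 6 I$
$R{\left(L,w \right)} = 2$
$E = 10$ ($E = 22 - 12 = 10$)
$W{\left(r{\left(0,3 \right)} \right)} \left(E - 27\right) = 6 \left(2 + 2 \cdot 0\right) \left(10 - 27\right) = 6 \left(2 + 0\right) \left(-17\right) = 6 \cdot 2 \left(-17\right) = 12 \left(-17\right) = -204$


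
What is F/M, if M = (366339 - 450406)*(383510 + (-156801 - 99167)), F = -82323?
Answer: 27441/3574024438 ≈ 7.6779e-6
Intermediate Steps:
M = -10722073314 (M = -84067*(383510 - 255968) = -84067*127542 = -10722073314)
F/M = -82323/(-10722073314) = -82323*(-1/10722073314) = 27441/3574024438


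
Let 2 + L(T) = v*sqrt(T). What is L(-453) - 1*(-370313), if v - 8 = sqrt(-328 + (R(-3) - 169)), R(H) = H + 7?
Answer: 370311 - sqrt(223329) + 8*I*sqrt(453) ≈ 3.6984e+5 + 170.27*I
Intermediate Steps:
R(H) = 7 + H
v = 8 + I*sqrt(493) (v = 8 + sqrt(-328 + ((7 - 3) - 169)) = 8 + sqrt(-328 + (4 - 169)) = 8 + sqrt(-328 - 165) = 8 + sqrt(-493) = 8 + I*sqrt(493) ≈ 8.0 + 22.204*I)
L(T) = -2 + sqrt(T)*(8 + I*sqrt(493)) (L(T) = -2 + (8 + I*sqrt(493))*sqrt(T) = -2 + sqrt(T)*(8 + I*sqrt(493)))
L(-453) - 1*(-370313) = (-2 + sqrt(-453)*(8 + I*sqrt(493))) - 1*(-370313) = (-2 + (I*sqrt(453))*(8 + I*sqrt(493))) + 370313 = (-2 + I*sqrt(453)*(8 + I*sqrt(493))) + 370313 = 370311 + I*sqrt(453)*(8 + I*sqrt(493))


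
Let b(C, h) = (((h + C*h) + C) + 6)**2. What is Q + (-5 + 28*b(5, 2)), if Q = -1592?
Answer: 13215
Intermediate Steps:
b(C, h) = (6 + C + h + C*h)**2 (b(C, h) = ((C + h + C*h) + 6)**2 = (6 + C + h + C*h)**2)
Q + (-5 + 28*b(5, 2)) = -1592 + (-5 + 28*(6 + 5 + 2 + 5*2)**2) = -1592 + (-5 + 28*(6 + 5 + 2 + 10)**2) = -1592 + (-5 + 28*23**2) = -1592 + (-5 + 28*529) = -1592 + (-5 + 14812) = -1592 + 14807 = 13215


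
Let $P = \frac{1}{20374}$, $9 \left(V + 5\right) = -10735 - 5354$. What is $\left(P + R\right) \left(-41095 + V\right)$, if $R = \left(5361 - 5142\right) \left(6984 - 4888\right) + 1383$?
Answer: $- \frac{1206901684293197}{61122} \approx -1.9746 \cdot 10^{10}$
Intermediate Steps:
$V = - \frac{5378}{3}$ ($V = -5 + \frac{-10735 - 5354}{9} = -5 + \frac{1}{9} \left(-16089\right) = -5 - \frac{5363}{3} = - \frac{5378}{3} \approx -1792.7$)
$P = \frac{1}{20374} \approx 4.9082 \cdot 10^{-5}$
$R = 460407$ ($R = 219 \cdot 2096 + 1383 = 459024 + 1383 = 460407$)
$\left(P + R\right) \left(-41095 + V\right) = \left(\frac{1}{20374} + 460407\right) \left(-41095 - \frac{5378}{3}\right) = \frac{9380332219}{20374} \left(- \frac{128663}{3}\right) = - \frac{1206901684293197}{61122}$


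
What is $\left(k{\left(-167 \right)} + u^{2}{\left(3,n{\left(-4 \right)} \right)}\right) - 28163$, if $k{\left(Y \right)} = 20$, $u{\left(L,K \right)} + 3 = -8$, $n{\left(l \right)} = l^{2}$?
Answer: $-28022$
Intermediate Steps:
$u{\left(L,K \right)} = -11$ ($u{\left(L,K \right)} = -3 - 8 = -11$)
$\left(k{\left(-167 \right)} + u^{2}{\left(3,n{\left(-4 \right)} \right)}\right) - 28163 = \left(20 + \left(-11\right)^{2}\right) - 28163 = \left(20 + 121\right) - 28163 = 141 - 28163 = -28022$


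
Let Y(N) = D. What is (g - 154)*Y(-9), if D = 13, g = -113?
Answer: -3471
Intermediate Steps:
Y(N) = 13
(g - 154)*Y(-9) = (-113 - 154)*13 = -267*13 = -3471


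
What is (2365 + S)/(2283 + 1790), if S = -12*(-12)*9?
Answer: 3661/4073 ≈ 0.89885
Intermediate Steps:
S = 1296 (S = 144*9 = 1296)
(2365 + S)/(2283 + 1790) = (2365 + 1296)/(2283 + 1790) = 3661/4073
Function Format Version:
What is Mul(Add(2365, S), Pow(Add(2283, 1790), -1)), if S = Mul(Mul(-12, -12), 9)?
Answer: Rational(3661, 4073) ≈ 0.89885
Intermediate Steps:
S = 1296 (S = Mul(144, 9) = 1296)
Mul(Add(2365, S), Pow(Add(2283, 1790), -1)) = Mul(Add(2365, 1296), Pow(Add(2283, 1790), -1)) = Mul(3661, Pow(4073, -1)) = Mul(3661, Rational(1, 4073)) = Rational(3661, 4073)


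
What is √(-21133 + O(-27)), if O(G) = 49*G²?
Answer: 2*√3647 ≈ 120.78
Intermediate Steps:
√(-21133 + O(-27)) = √(-21133 + 49*(-27)²) = √(-21133 + 49*729) = √(-21133 + 35721) = √14588 = 2*√3647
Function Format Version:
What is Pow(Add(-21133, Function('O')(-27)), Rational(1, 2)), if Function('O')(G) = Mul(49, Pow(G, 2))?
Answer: Mul(2, Pow(3647, Rational(1, 2))) ≈ 120.78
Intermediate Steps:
Pow(Add(-21133, Function('O')(-27)), Rational(1, 2)) = Pow(Add(-21133, Mul(49, Pow(-27, 2))), Rational(1, 2)) = Pow(Add(-21133, Mul(49, 729)), Rational(1, 2)) = Pow(Add(-21133, 35721), Rational(1, 2)) = Pow(14588, Rational(1, 2)) = Mul(2, Pow(3647, Rational(1, 2)))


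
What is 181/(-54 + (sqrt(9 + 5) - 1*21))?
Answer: -75/31 - sqrt(14)/31 ≈ -2.5401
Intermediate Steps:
181/(-54 + (sqrt(9 + 5) - 1*21)) = 181/(-54 + (sqrt(14) - 21)) = 181/(-54 + (-21 + sqrt(14))) = 181/(-75 + sqrt(14))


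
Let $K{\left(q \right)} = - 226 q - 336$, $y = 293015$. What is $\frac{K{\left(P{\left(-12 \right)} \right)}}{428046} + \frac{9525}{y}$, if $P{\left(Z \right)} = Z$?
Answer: $\frac{159111393}{4180796623} \approx 0.038058$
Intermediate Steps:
$K{\left(q \right)} = -336 - 226 q$
$\frac{K{\left(P{\left(-12 \right)} \right)}}{428046} + \frac{9525}{y} = \frac{-336 - -2712}{428046} + \frac{9525}{293015} = \left(-336 + 2712\right) \frac{1}{428046} + 9525 \cdot \frac{1}{293015} = 2376 \cdot \frac{1}{428046} + \frac{1905}{58603} = \frac{396}{71341} + \frac{1905}{58603} = \frac{159111393}{4180796623}$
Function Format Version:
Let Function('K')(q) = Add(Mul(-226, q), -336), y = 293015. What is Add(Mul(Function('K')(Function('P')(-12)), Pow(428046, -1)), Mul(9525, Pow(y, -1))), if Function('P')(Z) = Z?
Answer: Rational(159111393, 4180796623) ≈ 0.038058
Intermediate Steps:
Function('K')(q) = Add(-336, Mul(-226, q))
Add(Mul(Function('K')(Function('P')(-12)), Pow(428046, -1)), Mul(9525, Pow(y, -1))) = Add(Mul(Add(-336, Mul(-226, -12)), Pow(428046, -1)), Mul(9525, Pow(293015, -1))) = Add(Mul(Add(-336, 2712), Rational(1, 428046)), Mul(9525, Rational(1, 293015))) = Add(Mul(2376, Rational(1, 428046)), Rational(1905, 58603)) = Add(Rational(396, 71341), Rational(1905, 58603)) = Rational(159111393, 4180796623)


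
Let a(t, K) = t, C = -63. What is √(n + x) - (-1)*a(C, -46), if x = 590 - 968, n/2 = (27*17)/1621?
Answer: -63 + 6*I*√27548895/1621 ≈ -63.0 + 19.428*I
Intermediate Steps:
n = 918/1621 (n = 2*((27*17)/1621) = 2*(459*(1/1621)) = 2*(459/1621) = 918/1621 ≈ 0.56632)
x = -378
√(n + x) - (-1)*a(C, -46) = √(918/1621 - 378) - (-1)*(-63) = √(-611820/1621) - 1*63 = 6*I*√27548895/1621 - 63 = -63 + 6*I*√27548895/1621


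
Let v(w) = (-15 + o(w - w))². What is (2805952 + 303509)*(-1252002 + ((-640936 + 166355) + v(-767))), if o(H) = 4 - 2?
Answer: -5368217002854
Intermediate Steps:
o(H) = 2
v(w) = 169 (v(w) = (-15 + 2)² = (-13)² = 169)
(2805952 + 303509)*(-1252002 + ((-640936 + 166355) + v(-767))) = (2805952 + 303509)*(-1252002 + ((-640936 + 166355) + 169)) = 3109461*(-1252002 + (-474581 + 169)) = 3109461*(-1252002 - 474412) = 3109461*(-1726414) = -5368217002854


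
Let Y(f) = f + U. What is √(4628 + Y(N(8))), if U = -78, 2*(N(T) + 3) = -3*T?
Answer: √4535 ≈ 67.342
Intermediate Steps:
N(T) = -3 - 3*T/2 (N(T) = -3 + (-3*T)/2 = -3 - 3*T/2)
Y(f) = -78 + f (Y(f) = f - 78 = -78 + f)
√(4628 + Y(N(8))) = √(4628 + (-78 + (-3 - 3/2*8))) = √(4628 + (-78 + (-3 - 12))) = √(4628 + (-78 - 15)) = √(4628 - 93) = √4535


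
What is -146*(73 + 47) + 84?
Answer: -17436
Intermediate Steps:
-146*(73 + 47) + 84 = -146*120 + 84 = -17520 + 84 = -17436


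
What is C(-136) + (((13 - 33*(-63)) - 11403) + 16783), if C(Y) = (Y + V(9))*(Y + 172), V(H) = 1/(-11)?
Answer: 28300/11 ≈ 2572.7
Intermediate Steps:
V(H) = -1/11
C(Y) = (172 + Y)*(-1/11 + Y) (C(Y) = (Y - 1/11)*(Y + 172) = (-1/11 + Y)*(172 + Y) = (172 + Y)*(-1/11 + Y))
C(-136) + (((13 - 33*(-63)) - 11403) + 16783) = (-172/11 + (-136)**2 + (1891/11)*(-136)) + (((13 - 33*(-63)) - 11403) + 16783) = (-172/11 + 18496 - 257176/11) + (((13 + 2079) - 11403) + 16783) = -53892/11 + ((2092 - 11403) + 16783) = -53892/11 + (-9311 + 16783) = -53892/11 + 7472 = 28300/11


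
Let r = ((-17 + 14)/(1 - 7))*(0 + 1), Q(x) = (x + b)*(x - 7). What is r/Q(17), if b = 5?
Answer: 1/440 ≈ 0.0022727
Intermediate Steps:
Q(x) = (-7 + x)*(5 + x) (Q(x) = (x + 5)*(x - 7) = (5 + x)*(-7 + x) = (-7 + x)*(5 + x))
r = 1/2 (r = -3/(-6)*1 = -3*(-1/6)*1 = (1/2)*1 = 1/2 ≈ 0.50000)
r/Q(17) = 1/(2*(-35 + 17**2 - 2*17)) = 1/(2*(-35 + 289 - 34)) = (1/2)/220 = (1/2)*(1/220) = 1/440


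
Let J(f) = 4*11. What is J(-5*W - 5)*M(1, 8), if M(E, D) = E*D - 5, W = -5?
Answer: 132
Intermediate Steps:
M(E, D) = -5 + D*E (M(E, D) = D*E - 5 = -5 + D*E)
J(f) = 44
J(-5*W - 5)*M(1, 8) = 44*(-5 + 8*1) = 44*(-5 + 8) = 44*3 = 132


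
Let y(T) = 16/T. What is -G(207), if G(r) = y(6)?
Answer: -8/3 ≈ -2.6667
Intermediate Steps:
G(r) = 8/3 (G(r) = 16/6 = 16*(⅙) = 8/3)
-G(207) = -1*8/3 = -8/3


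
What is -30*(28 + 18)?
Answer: -1380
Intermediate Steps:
-30*(28 + 18) = -30*46 = -1380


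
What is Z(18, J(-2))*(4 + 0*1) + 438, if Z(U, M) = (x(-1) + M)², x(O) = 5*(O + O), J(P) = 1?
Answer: 762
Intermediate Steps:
x(O) = 10*O (x(O) = 5*(2*O) = 10*O)
Z(U, M) = (-10 + M)² (Z(U, M) = (10*(-1) + M)² = (-10 + M)²)
Z(18, J(-2))*(4 + 0*1) + 438 = (-10 + 1)²*(4 + 0*1) + 438 = (-9)²*(4 + 0) + 438 = 81*4 + 438 = 324 + 438 = 762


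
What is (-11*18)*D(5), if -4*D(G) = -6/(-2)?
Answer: 297/2 ≈ 148.50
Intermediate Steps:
D(G) = -¾ (D(G) = -(-3)/(2*(-2)) = -(-3)*(-1)/(2*2) = -¼*3 = -¾)
(-11*18)*D(5) = -11*18*(-¾) = -198*(-¾) = 297/2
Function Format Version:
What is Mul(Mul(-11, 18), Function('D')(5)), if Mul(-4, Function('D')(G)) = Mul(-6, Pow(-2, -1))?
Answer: Rational(297, 2) ≈ 148.50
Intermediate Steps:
Function('D')(G) = Rational(-3, 4) (Function('D')(G) = Mul(Rational(-1, 4), Mul(-6, Pow(-2, -1))) = Mul(Rational(-1, 4), Mul(-6, Rational(-1, 2))) = Mul(Rational(-1, 4), 3) = Rational(-3, 4))
Mul(Mul(-11, 18), Function('D')(5)) = Mul(Mul(-11, 18), Rational(-3, 4)) = Mul(-198, Rational(-3, 4)) = Rational(297, 2)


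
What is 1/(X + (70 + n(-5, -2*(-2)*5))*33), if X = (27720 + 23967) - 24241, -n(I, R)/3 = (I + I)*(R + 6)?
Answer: 1/55496 ≈ 1.8019e-5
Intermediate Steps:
n(I, R) = -6*I*(6 + R) (n(I, R) = -3*(I + I)*(R + 6) = -3*2*I*(6 + R) = -6*I*(6 + R))
X = 27446 (X = 51687 - 24241 = 27446)
1/(X + (70 + n(-5, -2*(-2)*5))*33) = 1/(27446 + (70 - 6*(-5)*(6 - 2*(-2)*5))*33) = 1/(27446 + (70 - 6*(-5)*(6 + 4*5))*33) = 1/(27446 + (70 - 6*(-5)*(6 + 20))*33) = 1/(27446 + (70 - 6*(-5)*26)*33) = 1/(27446 + (70 + 780)*33) = 1/(27446 + 850*33) = 1/(27446 + 28050) = 1/55496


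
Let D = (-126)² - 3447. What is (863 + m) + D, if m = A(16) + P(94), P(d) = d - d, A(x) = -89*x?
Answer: 11868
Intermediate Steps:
P(d) = 0
m = -1424 (m = -89*16 + 0 = -1424 + 0 = -1424)
D = 12429 (D = 15876 - 3447 = 12429)
(863 + m) + D = (863 - 1424) + 12429 = -561 + 12429 = 11868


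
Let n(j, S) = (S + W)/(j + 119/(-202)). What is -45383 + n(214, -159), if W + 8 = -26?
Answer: -1956454733/43109 ≈ -45384.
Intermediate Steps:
W = -34 (W = -8 - 26 = -34)
n(j, S) = (-34 + S)/(-119/202 + j) (n(j, S) = (S - 34)/(j + 119/(-202)) = (-34 + S)/(j + 119*(-1/202)) = (-34 + S)/(j - 119/202) = (-34 + S)/(-119/202 + j))
-45383 + n(214, -159) = -45383 + 202*(-34 - 159)/(-119 + 202*214) = -45383 + 202*(-193)/(-119 + 43228) = -45383 + 202*(-193)/43109 = -45383 + 202*(1/43109)*(-193) = -45383 - 38986/43109 = -1956454733/43109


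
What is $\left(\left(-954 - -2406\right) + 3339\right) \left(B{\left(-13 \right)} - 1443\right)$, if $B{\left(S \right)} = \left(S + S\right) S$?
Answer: $-5294055$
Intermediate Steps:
$B{\left(S \right)} = 2 S^{2}$ ($B{\left(S \right)} = 2 S S = 2 S^{2}$)
$\left(\left(-954 - -2406\right) + 3339\right) \left(B{\left(-13 \right)} - 1443\right) = \left(\left(-954 - -2406\right) + 3339\right) \left(2 \left(-13\right)^{2} - 1443\right) = \left(\left(-954 + 2406\right) + 3339\right) \left(2 \cdot 169 - 1443\right) = \left(1452 + 3339\right) \left(338 - 1443\right) = 4791 \left(-1105\right) = -5294055$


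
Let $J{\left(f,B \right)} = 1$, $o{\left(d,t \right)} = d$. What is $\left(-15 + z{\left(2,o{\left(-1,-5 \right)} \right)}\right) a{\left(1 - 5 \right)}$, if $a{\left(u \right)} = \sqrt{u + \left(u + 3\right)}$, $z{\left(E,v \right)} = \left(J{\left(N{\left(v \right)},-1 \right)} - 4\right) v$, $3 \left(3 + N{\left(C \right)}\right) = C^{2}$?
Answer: $- 12 i \sqrt{5} \approx - 26.833 i$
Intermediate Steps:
$N{\left(C \right)} = -3 + \frac{C^{2}}{3}$
$z{\left(E,v \right)} = - 3 v$ ($z{\left(E,v \right)} = \left(1 - 4\right) v = - 3 v$)
$a{\left(u \right)} = \sqrt{3 + 2 u}$ ($a{\left(u \right)} = \sqrt{u + \left(3 + u\right)} = \sqrt{3 + 2 u}$)
$\left(-15 + z{\left(2,o{\left(-1,-5 \right)} \right)}\right) a{\left(1 - 5 \right)} = \left(-15 - -3\right) \sqrt{3 + 2 \left(1 - 5\right)} = \left(-15 + 3\right) \sqrt{3 + 2 \left(1 - 5\right)} = - 12 \sqrt{3 + 2 \left(-4\right)} = - 12 \sqrt{3 - 8} = - 12 \sqrt{-5} = - 12 i \sqrt{5}$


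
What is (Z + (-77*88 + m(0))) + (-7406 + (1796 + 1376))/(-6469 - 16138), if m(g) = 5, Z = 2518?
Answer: -96143337/22607 ≈ -4252.8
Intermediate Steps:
(Z + (-77*88 + m(0))) + (-7406 + (1796 + 1376))/(-6469 - 16138) = (2518 + (-77*88 + 5)) + (-7406 + (1796 + 1376))/(-6469 - 16138) = (2518 + (-6776 + 5)) + (-7406 + 3172)/(-22607) = (2518 - 6771) - 4234*(-1/22607) = -4253 + 4234/22607 = -96143337/22607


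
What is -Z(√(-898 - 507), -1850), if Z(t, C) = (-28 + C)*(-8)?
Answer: -15024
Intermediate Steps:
Z(t, C) = 224 - 8*C
-Z(√(-898 - 507), -1850) = -(224 - 8*(-1850)) = -(224 + 14800) = -1*15024 = -15024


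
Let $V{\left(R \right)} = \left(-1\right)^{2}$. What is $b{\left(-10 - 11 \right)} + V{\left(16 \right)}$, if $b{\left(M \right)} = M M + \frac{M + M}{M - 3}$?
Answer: $\frac{1775}{4} \approx 443.75$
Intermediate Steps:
$b{\left(M \right)} = M^{2} + \frac{2 M}{-3 + M}$
$V{\left(R \right)} = 1$
$b{\left(-10 - 11 \right)} + V{\left(16 \right)} = \frac{\left(-10 - 11\right) \left(2 + \left(-10 - 11\right)^{2} - 3 \left(-10 - 11\right)\right)}{-3 - 21} + 1 = - \frac{21 \left(2 + \left(-21\right)^{2} - -63\right)}{-3 - 21} + 1 = - \frac{21 \left(2 + 441 + 63\right)}{-24} + 1 = \left(-21\right) \left(- \frac{1}{24}\right) 506 + 1 = \frac{1771}{4} + 1 = \frac{1775}{4}$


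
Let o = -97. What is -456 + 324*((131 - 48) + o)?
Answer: -4992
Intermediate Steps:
-456 + 324*((131 - 48) + o) = -456 + 324*((131 - 48) - 97) = -456 + 324*(83 - 97) = -456 + 324*(-14) = -456 - 4536 = -4992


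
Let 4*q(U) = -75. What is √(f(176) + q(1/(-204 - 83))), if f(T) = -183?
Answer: I*√807/2 ≈ 14.204*I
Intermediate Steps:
q(U) = -75/4 (q(U) = (¼)*(-75) = -75/4)
√(f(176) + q(1/(-204 - 83))) = √(-183 - 75/4) = √(-807/4) = I*√807/2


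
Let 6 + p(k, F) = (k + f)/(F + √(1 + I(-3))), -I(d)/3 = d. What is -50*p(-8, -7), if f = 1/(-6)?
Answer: 26525/117 - 1225*√10/117 ≈ 193.60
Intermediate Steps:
I(d) = -3*d
f = -⅙ ≈ -0.16667
p(k, F) = -6 + (-⅙ + k)/(F + √10) (p(k, F) = -6 + (k - ⅙)/(F + √(1 - 3*(-3))) = -6 + (-⅙ + k)/(F + √(1 + 9)) = -6 + (-⅙ + k)/(F + √10))
-50*p(-8, -7) = -50*(-⅙ - 8 - 6*(-7) - 6*√10)/(-7 + √10) = -50*(-⅙ - 8 + 42 - 6*√10)/(-7 + √10) = -50*(203/6 - 6*√10)/(-7 + √10)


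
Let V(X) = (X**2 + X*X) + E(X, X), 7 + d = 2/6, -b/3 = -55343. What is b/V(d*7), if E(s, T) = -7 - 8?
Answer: 1494261/39065 ≈ 38.251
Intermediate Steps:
E(s, T) = -15
b = 166029 (b = -3*(-55343) = 166029)
d = -20/3 (d = -7 + 2/6 = -7 + 2*(1/6) = -7 + 1/3 = -20/3 ≈ -6.6667)
V(X) = -15 + 2*X**2 (V(X) = (X**2 + X*X) - 15 = (X**2 + X**2) - 15 = 2*X**2 - 15 = -15 + 2*X**2)
b/V(d*7) = 166029/(-15 + 2*(-20/3*7)**2) = 166029/(-15 + 2*(-140/3)**2) = 166029/(-15 + 2*(19600/9)) = 166029/(-15 + 39200/9) = 166029/(39065/9) = 166029*(9/39065) = 1494261/39065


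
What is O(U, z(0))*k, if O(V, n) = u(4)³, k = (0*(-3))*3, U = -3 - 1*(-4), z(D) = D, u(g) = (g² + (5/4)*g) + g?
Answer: 0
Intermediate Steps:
u(g) = g² + 9*g/4 (u(g) = (g² + (5*(¼))*g) + g = (g² + 5*g/4) + g = g² + 9*g/4)
U = 1 (U = -3 + 4 = 1)
k = 0 (k = 0*3 = 0)
O(V, n) = 15625 (O(V, n) = ((¼)*4*(9 + 4*4))³ = ((¼)*4*(9 + 16))³ = ((¼)*4*25)³ = 25³ = 15625)
O(U, z(0))*k = 15625*0 = 0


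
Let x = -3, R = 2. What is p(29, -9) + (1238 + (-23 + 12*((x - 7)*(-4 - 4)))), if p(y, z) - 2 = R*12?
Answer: 2201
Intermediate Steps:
p(y, z) = 26 (p(y, z) = 2 + 2*12 = 2 + 24 = 26)
p(29, -9) + (1238 + (-23 + 12*((x - 7)*(-4 - 4)))) = 26 + (1238 + (-23 + 12*((-3 - 7)*(-4 - 4)))) = 26 + (1238 + (-23 + 12*(-10*(-8)))) = 26 + (1238 + (-23 + 12*80)) = 26 + (1238 + (-23 + 960)) = 26 + (1238 + 937) = 26 + 2175 = 2201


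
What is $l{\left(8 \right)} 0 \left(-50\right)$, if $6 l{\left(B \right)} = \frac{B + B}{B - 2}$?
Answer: $0$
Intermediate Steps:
$l{\left(B \right)} = \frac{B}{3 \left(-2 + B\right)}$ ($l{\left(B \right)} = \frac{\left(B + B\right) \frac{1}{B - 2}}{6} = \frac{2 B \frac{1}{-2 + B}}{6} = \frac{B}{3 \left(-2 + B\right)}$)
$l{\left(8 \right)} 0 \left(-50\right) = \frac{1}{3} \cdot 8 \frac{1}{-2 + 8} \cdot 0 \left(-50\right) = \frac{1}{3} \cdot 8 \cdot \frac{1}{6} \cdot 0 \left(-50\right) = \frac{4}{9} \cdot 0 \left(-50\right) = 0 \left(-50\right) = 0$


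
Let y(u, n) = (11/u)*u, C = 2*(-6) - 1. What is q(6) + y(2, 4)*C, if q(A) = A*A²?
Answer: 73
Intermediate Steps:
C = -13 (C = -12 - 1 = -13)
y(u, n) = 11
q(A) = A³
q(6) + y(2, 4)*C = 6³ + 11*(-13) = 216 - 143 = 73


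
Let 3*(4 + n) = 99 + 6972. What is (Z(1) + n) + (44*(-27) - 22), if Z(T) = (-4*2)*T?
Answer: 1135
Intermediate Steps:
n = 2353 (n = -4 + (99 + 6972)/3 = -4 + (1/3)*7071 = -4 + 2357 = 2353)
Z(T) = -8*T
(Z(1) + n) + (44*(-27) - 22) = (-8*1 + 2353) + (44*(-27) - 22) = (-8 + 2353) + (-1188 - 22) = 2345 - 1210 = 1135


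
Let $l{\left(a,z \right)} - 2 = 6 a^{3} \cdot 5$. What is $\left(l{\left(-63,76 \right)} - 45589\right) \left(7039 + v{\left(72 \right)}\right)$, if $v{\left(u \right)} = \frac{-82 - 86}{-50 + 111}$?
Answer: $- \frac{3239254129367}{61} \approx -5.3103 \cdot 10^{10}$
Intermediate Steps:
$l{\left(a,z \right)} = 2 + 30 a^{3}$ ($l{\left(a,z \right)} = 2 + 6 a^{3} \cdot 5 = 2 + 30 a^{3}$)
$v{\left(u \right)} = - \frac{168}{61}$
$\left(l{\left(-63,76 \right)} - 45589\right) \left(7039 + v{\left(72 \right)}\right) = \left(\left(2 + 30 \left(-63\right)^{3}\right) - 45589\right) \left(7039 - \frac{168}{61}\right) = \left(\left(2 + 30 \left(-250047\right)\right) - 45589\right) \frac{429211}{61} = \left(\left(2 - 7501410\right) - 45589\right) \frac{429211}{61} = \left(-7501408 - 45589\right) \frac{429211}{61} = \left(-7546997\right) \frac{429211}{61} = - \frac{3239254129367}{61}$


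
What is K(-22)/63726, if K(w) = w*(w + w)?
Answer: 484/31863 ≈ 0.015190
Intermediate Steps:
K(w) = 2*w**2 (K(w) = w*(2*w) = 2*w**2)
K(-22)/63726 = (2*(-22)**2)/63726 = (2*484)*(1/63726) = 968*(1/63726) = 484/31863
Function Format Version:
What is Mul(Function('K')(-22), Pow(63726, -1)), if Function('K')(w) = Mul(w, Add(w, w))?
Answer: Rational(484, 31863) ≈ 0.015190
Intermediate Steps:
Function('K')(w) = Mul(2, Pow(w, 2)) (Function('K')(w) = Mul(w, Mul(2, w)) = Mul(2, Pow(w, 2)))
Mul(Function('K')(-22), Pow(63726, -1)) = Mul(Mul(2, Pow(-22, 2)), Pow(63726, -1)) = Mul(Mul(2, 484), Rational(1, 63726)) = Mul(968, Rational(1, 63726)) = Rational(484, 31863)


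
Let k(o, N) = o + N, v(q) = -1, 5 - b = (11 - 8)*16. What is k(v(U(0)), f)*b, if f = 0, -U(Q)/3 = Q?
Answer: 43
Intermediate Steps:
U(Q) = -3*Q
b = -43 (b = 5 - (11 - 8)*16 = 5 - 3*16 = 5 - 1*48 = 5 - 48 = -43)
k(o, N) = N + o
k(v(U(0)), f)*b = (0 - 1)*(-43) = -1*(-43) = 43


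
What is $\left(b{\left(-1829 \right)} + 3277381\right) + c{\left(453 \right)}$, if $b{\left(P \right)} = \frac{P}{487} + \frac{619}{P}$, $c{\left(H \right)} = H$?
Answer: $\frac{2919638487288}{890723} \approx 3.2778 \cdot 10^{6}$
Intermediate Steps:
$b{\left(P \right)} = \frac{619}{P} + \frac{P}{487}$ ($b{\left(P \right)} = P \frac{1}{487} + \frac{619}{P} = \frac{P}{487} + \frac{619}{P} = \frac{619}{P} + \frac{P}{487}$)
$\left(b{\left(-1829 \right)} + 3277381\right) + c{\left(453 \right)} = \left(\left(\frac{619}{-1829} + \frac{1}{487} \left(-1829\right)\right) + 3277381\right) + 453 = \left(\left(619 \left(- \frac{1}{1829}\right) - \frac{1829}{487}\right) + 3277381\right) + 453 = \left(\left(- \frac{619}{1829} - \frac{1829}{487}\right) + 3277381\right) + 453 = \left(- \frac{3646694}{890723} + 3277381\right) + 453 = \frac{2919234989769}{890723} + 453 = \frac{2919638487288}{890723}$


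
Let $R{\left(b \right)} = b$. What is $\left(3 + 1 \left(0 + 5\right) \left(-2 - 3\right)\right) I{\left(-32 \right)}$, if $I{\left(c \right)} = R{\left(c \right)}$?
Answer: $704$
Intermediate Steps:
$I{\left(c \right)} = c$
$\left(3 + 1 \left(0 + 5\right) \left(-2 - 3\right)\right) I{\left(-32 \right)} = \left(3 + 1 \left(0 + 5\right) \left(-2 - 3\right)\right) \left(-32\right) = \left(3 + 1 \cdot 5 \left(-5\right)\right) \left(-32\right) = \left(3 + 1 \left(-25\right)\right) \left(-32\right) = \left(3 - 25\right) \left(-32\right) = \left(-22\right) \left(-32\right) = 704$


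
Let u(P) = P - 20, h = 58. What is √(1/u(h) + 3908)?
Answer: √5643190/38 ≈ 62.514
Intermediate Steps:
u(P) = -20 + P
√(1/u(h) + 3908) = √(1/(-20 + 58) + 3908) = √(1/38 + 3908) = √(148505/38) = √5643190/38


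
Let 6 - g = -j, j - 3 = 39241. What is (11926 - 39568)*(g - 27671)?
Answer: -320066718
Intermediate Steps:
j = 39244 (j = 3 + 39241 = 39244)
g = 39250 (g = 6 - (-1)*39244 = 6 - 1*(-39244) = 6 + 39244 = 39250)
(11926 - 39568)*(g - 27671) = (11926 - 39568)*(39250 - 27671) = -27642*11579 = -320066718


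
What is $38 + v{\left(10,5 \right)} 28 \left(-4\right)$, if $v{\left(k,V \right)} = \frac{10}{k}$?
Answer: $-74$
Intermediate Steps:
$38 + v{\left(10,5 \right)} 28 \left(-4\right) = 38 + \frac{10}{10} \cdot 28 \left(-4\right) = 38 + 10 \cdot \frac{1}{10} \left(-112\right) = 38 + 1 \left(-112\right) = 38 - 112 = -74$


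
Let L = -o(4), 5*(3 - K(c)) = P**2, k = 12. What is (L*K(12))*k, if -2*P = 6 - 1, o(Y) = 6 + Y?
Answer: -210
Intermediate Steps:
P = -5/2 (P = -(6 - 1)/2 = -1/2*5 = -5/2 ≈ -2.5000)
K(c) = 7/4 (K(c) = 3 - (-5/2)**2/5 = 3 - 1/5*25/4 = 3 - 5/4 = 7/4)
L = -10 (L = -(6 + 4) = -1*10 = -10)
(L*K(12))*k = -10*7/4*12 = -35/2*12 = -210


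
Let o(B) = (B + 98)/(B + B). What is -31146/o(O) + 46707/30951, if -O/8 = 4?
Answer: 3427726267/113487 ≈ 30204.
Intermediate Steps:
O = -32 (O = -8*4 = -32)
o(B) = (98 + B)/(2*B) (o(B) = (98 + B)/((2*B)) = (98 + B)*(1/(2*B)) = (98 + B)/(2*B))
-31146/o(O) + 46707/30951 = -31146*(-64/(98 - 32)) + 46707/30951 = -31146/((½)*(-1/32)*66) + 46707*(1/30951) = -31146/(-33/32) + 15569/10317 = -31146*(-32/33) + 15569/10317 = 332224/11 + 15569/10317 = 3427726267/113487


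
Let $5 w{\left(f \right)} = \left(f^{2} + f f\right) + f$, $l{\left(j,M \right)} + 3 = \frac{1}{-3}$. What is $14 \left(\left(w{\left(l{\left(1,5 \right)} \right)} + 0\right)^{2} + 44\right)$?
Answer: $\frac{66080}{81} \approx 815.8$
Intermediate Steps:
$l{\left(j,M \right)} = - \frac{10}{3}$ ($l{\left(j,M \right)} = -3 + \frac{1}{-3} = -3 - \frac{1}{3} = - \frac{10}{3}$)
$w{\left(f \right)} = \frac{f}{5} + \frac{2 f^{2}}{5}$ ($w{\left(f \right)} = \frac{\left(f^{2} + f f\right) + f}{5} = \frac{\left(f^{2} + f^{2}\right) + f}{5} = \frac{2 f^{2} + f}{5} = \frac{f + 2 f^{2}}{5} = \frac{f}{5} + \frac{2 f^{2}}{5}$)
$14 \left(\left(w{\left(l{\left(1,5 \right)} \right)} + 0\right)^{2} + 44\right) = 14 \left(\left(\frac{1}{5} \left(- \frac{10}{3}\right) \left(1 + 2 \left(- \frac{10}{3}\right)\right) + 0\right)^{2} + 44\right) = 14 \left(\left(\frac{1}{5} \left(- \frac{10}{3}\right) \left(1 - \frac{20}{3}\right) + 0\right)^{2} + 44\right) = 14 \left(\left(\frac{1}{5} \left(- \frac{10}{3}\right) \left(- \frac{17}{3}\right) + 0\right)^{2} + 44\right) = 14 \left(\left(\frac{34}{9} + 0\right)^{2} + 44\right) = 14 \left(\left(\frac{34}{9}\right)^{2} + 44\right) = 14 \left(\frac{1156}{81} + 44\right) = 14 \cdot \frac{4720}{81} = \frac{66080}{81}$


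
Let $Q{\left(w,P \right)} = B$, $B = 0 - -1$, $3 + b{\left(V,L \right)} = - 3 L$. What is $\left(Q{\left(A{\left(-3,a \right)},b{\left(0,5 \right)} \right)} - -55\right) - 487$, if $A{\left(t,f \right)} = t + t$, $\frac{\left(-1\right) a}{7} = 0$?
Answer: $-431$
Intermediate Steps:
$b{\left(V,L \right)} = -3 - 3 L$
$a = 0$ ($a = \left(-7\right) 0 = 0$)
$B = 1$ ($B = 0 + 1 = 1$)
$A{\left(t,f \right)} = 2 t$
$Q{\left(w,P \right)} = 1$
$\left(Q{\left(A{\left(-3,a \right)},b{\left(0,5 \right)} \right)} - -55\right) - 487 = \left(1 - -55\right) - 487 = \left(1 + 55\right) - 487 = 56 - 487 = -431$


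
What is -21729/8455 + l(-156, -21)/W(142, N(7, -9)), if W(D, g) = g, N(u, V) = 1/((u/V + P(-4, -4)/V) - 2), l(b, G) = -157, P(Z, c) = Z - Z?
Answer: 32990314/76095 ≈ 433.54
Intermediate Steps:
P(Z, c) = 0
N(u, V) = 1/(-2 + u/V) (N(u, V) = 1/((u/V + 0/V) - 2) = 1/((u/V + 0) - 2) = 1/(u/V - 2) = 1/(-2 + u/V))
-21729/8455 + l(-156, -21)/W(142, N(7, -9)) = -21729/8455 - 157/((-9/(7 - 2*(-9)))) = -21729*1/8455 - 157/((-9/(7 + 18))) = -21729/8455 - 157/((-9/25)) = -21729/8455 - 157/((-9*1/25)) = -21729/8455 - 157/(-9/25) = -21729/8455 - 157*(-25/9) = -21729/8455 + 3925/9 = 32990314/76095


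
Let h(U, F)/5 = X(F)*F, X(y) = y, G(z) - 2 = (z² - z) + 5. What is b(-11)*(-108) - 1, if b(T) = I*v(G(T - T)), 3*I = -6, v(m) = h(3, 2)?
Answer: 4319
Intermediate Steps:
G(z) = 7 + z² - z (G(z) = 2 + ((z² - z) + 5) = 2 + (5 + z² - z) = 7 + z² - z)
h(U, F) = 5*F² (h(U, F) = 5*(F*F) = 5*F²)
v(m) = 20 (v(m) = 5*2² = 5*4 = 20)
I = -2 (I = (⅓)*(-6) = -2)
b(T) = -40 (b(T) = -2*20 = -40)
b(-11)*(-108) - 1 = -40*(-108) - 1 = 4320 - 1 = 4319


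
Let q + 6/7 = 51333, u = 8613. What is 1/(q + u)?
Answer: 7/419616 ≈ 1.6682e-5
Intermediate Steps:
q = 359325/7 (q = -6/7 + 51333 = 359325/7 ≈ 51332.)
1/(q + u) = 1/(359325/7 + 8613) = 1/(419616/7) = 7/419616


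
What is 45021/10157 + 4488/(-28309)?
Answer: 1228914873/287534513 ≈ 4.2740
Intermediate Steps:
45021/10157 + 4488/(-28309) = 45021*(1/10157) + 4488*(-1/28309) = 45021/10157 - 4488/28309 = 1228914873/287534513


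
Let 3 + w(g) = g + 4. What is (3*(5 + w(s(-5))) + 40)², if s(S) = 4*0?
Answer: 3364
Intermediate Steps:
s(S) = 0
w(g) = 1 + g (w(g) = -3 + (g + 4) = -3 + (4 + g) = 1 + g)
(3*(5 + w(s(-5))) + 40)² = (3*(5 + (1 + 0)) + 40)² = (3*(5 + 1) + 40)² = (3*6 + 40)² = (18 + 40)² = 58² = 3364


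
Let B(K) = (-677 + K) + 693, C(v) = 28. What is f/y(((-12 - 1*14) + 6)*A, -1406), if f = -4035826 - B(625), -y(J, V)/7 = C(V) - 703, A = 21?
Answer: -1345489/1575 ≈ -854.28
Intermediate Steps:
B(K) = 16 + K
y(J, V) = 4725 (y(J, V) = -7*(28 - 703) = -7*(-675) = 4725)
f = -4036467 (f = -4035826 - (16 + 625) = -4035826 - 1*641 = -4035826 - 641 = -4036467)
f/y(((-12 - 1*14) + 6)*A, -1406) = -4036467/4725 = -4036467*1/4725 = -1345489/1575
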